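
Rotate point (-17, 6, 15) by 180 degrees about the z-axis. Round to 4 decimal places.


x' = -17*cos(180) - 6*sin(180) = 17
y' = -17*sin(180) + 6*cos(180) = -6
z' = 15

(17, -6, 15)


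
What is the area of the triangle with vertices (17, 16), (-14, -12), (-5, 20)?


Area = |x1(y2-y3) + x2(y3-y1) + x3(y1-y2)| / 2
= |17*(-12-20) + -14*(20-16) + -5*(16--12)| / 2
= 370

370


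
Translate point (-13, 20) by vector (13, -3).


Translation: (x+dx, y+dy) = (-13+13, 20+-3) = (0, 17)

(0, 17)


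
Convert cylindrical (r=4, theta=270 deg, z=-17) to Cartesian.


x = 4 * cos(270) = 0
y = 4 * sin(270) = -4
z = -17

(0, -4, -17)


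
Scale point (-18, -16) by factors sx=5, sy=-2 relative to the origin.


Scaling: (x*sx, y*sy) = (-18*5, -16*-2) = (-90, 32)

(-90, 32)


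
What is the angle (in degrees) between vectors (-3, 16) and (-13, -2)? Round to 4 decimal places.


dot = -3*-13 + 16*-2 = 7
|u| = 16.2788, |v| = 13.1529
cos(angle) = 0.0327
angle = 88.1265 degrees

88.1265 degrees


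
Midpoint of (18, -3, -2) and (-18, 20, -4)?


Midpoint = ((18+-18)/2, (-3+20)/2, (-2+-4)/2) = (0, 8.5, -3)

(0, 8.5, -3)


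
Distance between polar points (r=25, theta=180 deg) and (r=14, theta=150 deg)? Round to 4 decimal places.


d = sqrt(r1^2 + r2^2 - 2*r1*r2*cos(t2-t1))
d = sqrt(25^2 + 14^2 - 2*25*14*cos(150-180)) = 14.6555

14.6555


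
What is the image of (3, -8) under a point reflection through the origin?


Reflection through origin: (x, y) -> (-x, -y)
(3, -8) -> (-3, 8)

(-3, 8)


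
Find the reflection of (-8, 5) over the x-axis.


Reflection across x-axis: (x, y) -> (x, -y)
(-8, 5) -> (-8, -5)

(-8, -5)


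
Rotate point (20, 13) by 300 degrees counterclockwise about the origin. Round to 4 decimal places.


x' = 20*cos(300) - 13*sin(300) = 21.2583
y' = 20*sin(300) + 13*cos(300) = -10.8205

(21.2583, -10.8205)


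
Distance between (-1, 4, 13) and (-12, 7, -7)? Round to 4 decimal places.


d = sqrt((-12--1)^2 + (7-4)^2 + (-7-13)^2) = 23.0217

23.0217


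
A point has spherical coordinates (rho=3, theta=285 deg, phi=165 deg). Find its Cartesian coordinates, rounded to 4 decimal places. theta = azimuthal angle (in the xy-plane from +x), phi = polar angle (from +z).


x = 3 * sin(165) * cos(285) = 0.201
y = 3 * sin(165) * sin(285) = -0.75
z = 3 * cos(165) = -2.8978

(0.201, -0.75, -2.8978)


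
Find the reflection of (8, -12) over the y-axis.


Reflection across y-axis: (x, y) -> (-x, y)
(8, -12) -> (-8, -12)

(-8, -12)


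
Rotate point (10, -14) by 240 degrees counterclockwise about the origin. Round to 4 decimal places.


x' = 10*cos(240) - -14*sin(240) = -17.1244
y' = 10*sin(240) + -14*cos(240) = -1.6603

(-17.1244, -1.6603)


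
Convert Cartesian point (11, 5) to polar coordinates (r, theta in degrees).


r = sqrt(11^2 + 5^2) = 12.083
theta = atan2(5, 11) = 24.444 degrees

r = 12.083, theta = 24.444 degrees


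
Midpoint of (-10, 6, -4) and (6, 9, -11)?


Midpoint = ((-10+6)/2, (6+9)/2, (-4+-11)/2) = (-2, 7.5, -7.5)

(-2, 7.5, -7.5)


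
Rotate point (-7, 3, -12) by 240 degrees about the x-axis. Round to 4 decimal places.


x' = -7
y' = 3*cos(240) - -12*sin(240) = -11.8923
z' = 3*sin(240) + -12*cos(240) = 3.4019

(-7, -11.8923, 3.4019)


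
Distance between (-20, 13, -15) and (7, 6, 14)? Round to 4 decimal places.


d = sqrt((7--20)^2 + (6-13)^2 + (14--15)^2) = 40.2368

40.2368


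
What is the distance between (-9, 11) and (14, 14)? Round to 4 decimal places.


d = sqrt((14--9)^2 + (14-11)^2) = 23.1948

23.1948


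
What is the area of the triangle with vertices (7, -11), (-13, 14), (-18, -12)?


Area = |x1(y2-y3) + x2(y3-y1) + x3(y1-y2)| / 2
= |7*(14--12) + -13*(-12--11) + -18*(-11-14)| / 2
= 322.5

322.5


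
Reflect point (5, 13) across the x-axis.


Reflection across x-axis: (x, y) -> (x, -y)
(5, 13) -> (5, -13)

(5, -13)


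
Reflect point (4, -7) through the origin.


Reflection through origin: (x, y) -> (-x, -y)
(4, -7) -> (-4, 7)

(-4, 7)


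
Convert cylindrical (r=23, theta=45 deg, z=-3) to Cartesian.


x = 23 * cos(45) = 16.2635
y = 23 * sin(45) = 16.2635
z = -3

(16.2635, 16.2635, -3)


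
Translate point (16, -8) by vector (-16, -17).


Translation: (x+dx, y+dy) = (16+-16, -8+-17) = (0, -25)

(0, -25)


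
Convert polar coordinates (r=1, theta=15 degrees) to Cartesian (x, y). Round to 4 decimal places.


x = 1 * cos(15) = 0.9659
y = 1 * sin(15) = 0.2588

(0.9659, 0.2588)


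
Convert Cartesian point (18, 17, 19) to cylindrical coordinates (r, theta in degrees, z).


r = sqrt(18^2 + 17^2) = 24.7588
theta = atan2(17, 18) = 43.3634 deg
z = 19

r = 24.7588, theta = 43.3634 deg, z = 19


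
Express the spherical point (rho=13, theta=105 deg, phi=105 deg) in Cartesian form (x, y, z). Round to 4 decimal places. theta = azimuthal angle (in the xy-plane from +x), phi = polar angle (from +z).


x = 13 * sin(105) * cos(105) = -3.25
y = 13 * sin(105) * sin(105) = 12.1292
z = 13 * cos(105) = -3.3646

(-3.25, 12.1292, -3.3646)


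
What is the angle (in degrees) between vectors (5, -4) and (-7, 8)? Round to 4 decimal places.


dot = 5*-7 + -4*8 = -67
|u| = 6.4031, |v| = 10.6301
cos(angle) = -0.9843
angle = 169.8457 degrees

169.8457 degrees


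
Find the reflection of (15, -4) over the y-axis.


Reflection across y-axis: (x, y) -> (-x, y)
(15, -4) -> (-15, -4)

(-15, -4)


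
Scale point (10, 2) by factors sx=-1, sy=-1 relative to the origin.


Scaling: (x*sx, y*sy) = (10*-1, 2*-1) = (-10, -2)

(-10, -2)


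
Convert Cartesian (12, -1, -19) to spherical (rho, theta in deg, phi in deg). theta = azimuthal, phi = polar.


rho = sqrt(12^2 + (-1)^2 + (-19)^2) = 22.4944
theta = atan2(-1, 12) = 355.2364 deg
phi = acos(-19/22.4944) = 147.6348 deg

rho = 22.4944, theta = 355.2364 deg, phi = 147.6348 deg


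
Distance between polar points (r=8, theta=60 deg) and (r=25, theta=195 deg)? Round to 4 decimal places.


d = sqrt(r1^2 + r2^2 - 2*r1*r2*cos(t2-t1))
d = sqrt(8^2 + 25^2 - 2*8*25*cos(195-60)) = 31.1744

31.1744


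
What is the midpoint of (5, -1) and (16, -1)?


Midpoint = ((5+16)/2, (-1+-1)/2) = (10.5, -1)

(10.5, -1)


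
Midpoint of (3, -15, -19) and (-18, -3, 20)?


Midpoint = ((3+-18)/2, (-15+-3)/2, (-19+20)/2) = (-7.5, -9, 0.5)

(-7.5, -9, 0.5)


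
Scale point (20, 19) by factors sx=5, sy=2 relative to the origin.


Scaling: (x*sx, y*sy) = (20*5, 19*2) = (100, 38)

(100, 38)


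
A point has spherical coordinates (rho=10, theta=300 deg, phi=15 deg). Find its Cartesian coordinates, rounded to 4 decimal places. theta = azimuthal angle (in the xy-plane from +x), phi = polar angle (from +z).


x = 10 * sin(15) * cos(300) = 1.2941
y = 10 * sin(15) * sin(300) = -2.2414
z = 10 * cos(15) = 9.6593

(1.2941, -2.2414, 9.6593)


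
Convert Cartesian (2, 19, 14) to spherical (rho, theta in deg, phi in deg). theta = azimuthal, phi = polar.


rho = sqrt(2^2 + 19^2 + 14^2) = 23.6854
theta = atan2(19, 2) = 83.991 deg
phi = acos(14/23.6854) = 53.7663 deg

rho = 23.6854, theta = 83.991 deg, phi = 53.7663 deg


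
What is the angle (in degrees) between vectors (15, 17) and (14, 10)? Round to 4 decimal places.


dot = 15*14 + 17*10 = 380
|u| = 22.6716, |v| = 17.2047
cos(angle) = 0.9742
angle = 13.0387 degrees

13.0387 degrees


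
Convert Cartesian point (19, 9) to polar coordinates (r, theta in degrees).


r = sqrt(19^2 + 9^2) = 21.0238
theta = atan2(9, 19) = 25.3462 degrees

r = 21.0238, theta = 25.3462 degrees


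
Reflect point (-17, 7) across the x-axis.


Reflection across x-axis: (x, y) -> (x, -y)
(-17, 7) -> (-17, -7)

(-17, -7)


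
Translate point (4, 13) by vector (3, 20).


Translation: (x+dx, y+dy) = (4+3, 13+20) = (7, 33)

(7, 33)


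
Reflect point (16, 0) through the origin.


Reflection through origin: (x, y) -> (-x, -y)
(16, 0) -> (-16, 0)

(-16, 0)


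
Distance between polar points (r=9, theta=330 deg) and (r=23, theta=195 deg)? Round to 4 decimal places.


d = sqrt(r1^2 + r2^2 - 2*r1*r2*cos(t2-t1))
d = sqrt(9^2 + 23^2 - 2*9*23*cos(195-330)) = 30.0457

30.0457


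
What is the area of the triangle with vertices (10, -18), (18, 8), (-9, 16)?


Area = |x1(y2-y3) + x2(y3-y1) + x3(y1-y2)| / 2
= |10*(8-16) + 18*(16--18) + -9*(-18-8)| / 2
= 383

383


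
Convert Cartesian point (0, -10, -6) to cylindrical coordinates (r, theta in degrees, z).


r = sqrt(0^2 + (-10)^2) = 10
theta = atan2(-10, 0) = 270 deg
z = -6

r = 10, theta = 270 deg, z = -6


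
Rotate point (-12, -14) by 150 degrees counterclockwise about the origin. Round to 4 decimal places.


x' = -12*cos(150) - -14*sin(150) = 17.3923
y' = -12*sin(150) + -14*cos(150) = 6.1244

(17.3923, 6.1244)


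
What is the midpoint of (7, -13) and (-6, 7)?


Midpoint = ((7+-6)/2, (-13+7)/2) = (0.5, -3)

(0.5, -3)


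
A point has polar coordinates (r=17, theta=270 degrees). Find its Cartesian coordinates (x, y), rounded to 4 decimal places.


x = 17 * cos(270) = 0
y = 17 * sin(270) = -17

(0, -17)


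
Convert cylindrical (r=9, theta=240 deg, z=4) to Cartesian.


x = 9 * cos(240) = -4.5
y = 9 * sin(240) = -7.7942
z = 4

(-4.5, -7.7942, 4)


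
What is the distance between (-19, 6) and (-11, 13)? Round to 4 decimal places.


d = sqrt((-11--19)^2 + (13-6)^2) = 10.6301

10.6301


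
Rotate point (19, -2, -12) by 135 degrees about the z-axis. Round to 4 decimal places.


x' = 19*cos(135) - -2*sin(135) = -12.0208
y' = 19*sin(135) + -2*cos(135) = 14.8492
z' = -12

(-12.0208, 14.8492, -12)


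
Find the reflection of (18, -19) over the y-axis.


Reflection across y-axis: (x, y) -> (-x, y)
(18, -19) -> (-18, -19)

(-18, -19)


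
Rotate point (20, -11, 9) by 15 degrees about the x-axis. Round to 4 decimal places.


x' = 20
y' = -11*cos(15) - 9*sin(15) = -12.9546
z' = -11*sin(15) + 9*cos(15) = 5.8463

(20, -12.9546, 5.8463)


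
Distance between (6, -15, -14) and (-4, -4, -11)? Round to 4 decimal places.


d = sqrt((-4-6)^2 + (-4--15)^2 + (-11--14)^2) = 15.1658

15.1658


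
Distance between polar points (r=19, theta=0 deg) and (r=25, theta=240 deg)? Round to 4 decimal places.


d = sqrt(r1^2 + r2^2 - 2*r1*r2*cos(t2-t1))
d = sqrt(19^2 + 25^2 - 2*19*25*cos(240-0)) = 38.223

38.223


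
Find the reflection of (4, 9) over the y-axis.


Reflection across y-axis: (x, y) -> (-x, y)
(4, 9) -> (-4, 9)

(-4, 9)


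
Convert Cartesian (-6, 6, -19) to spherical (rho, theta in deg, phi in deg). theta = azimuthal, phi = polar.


rho = sqrt((-6)^2 + 6^2 + (-19)^2) = 20.8087
theta = atan2(6, -6) = 135 deg
phi = acos(-19/20.8087) = 155.9348 deg

rho = 20.8087, theta = 135 deg, phi = 155.9348 deg


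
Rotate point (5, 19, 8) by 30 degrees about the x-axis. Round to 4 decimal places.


x' = 5
y' = 19*cos(30) - 8*sin(30) = 12.4545
z' = 19*sin(30) + 8*cos(30) = 16.4282

(5, 12.4545, 16.4282)


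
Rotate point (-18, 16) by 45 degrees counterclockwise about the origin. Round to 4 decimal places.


x' = -18*cos(45) - 16*sin(45) = -24.0416
y' = -18*sin(45) + 16*cos(45) = -1.4142

(-24.0416, -1.4142)


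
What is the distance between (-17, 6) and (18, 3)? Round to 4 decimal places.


d = sqrt((18--17)^2 + (3-6)^2) = 35.1283

35.1283


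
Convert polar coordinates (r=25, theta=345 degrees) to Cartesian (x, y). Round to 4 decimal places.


x = 25 * cos(345) = 24.1481
y = 25 * sin(345) = -6.4705

(24.1481, -6.4705)


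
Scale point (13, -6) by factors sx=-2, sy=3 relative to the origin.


Scaling: (x*sx, y*sy) = (13*-2, -6*3) = (-26, -18)

(-26, -18)


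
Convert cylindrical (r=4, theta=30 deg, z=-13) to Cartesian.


x = 4 * cos(30) = 3.4641
y = 4 * sin(30) = 2
z = -13

(3.4641, 2, -13)


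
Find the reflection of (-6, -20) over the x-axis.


Reflection across x-axis: (x, y) -> (x, -y)
(-6, -20) -> (-6, 20)

(-6, 20)


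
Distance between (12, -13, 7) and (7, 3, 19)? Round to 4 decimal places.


d = sqrt((7-12)^2 + (3--13)^2 + (19-7)^2) = 20.6155

20.6155


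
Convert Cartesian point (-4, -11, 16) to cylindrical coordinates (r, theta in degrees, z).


r = sqrt((-4)^2 + (-11)^2) = 11.7047
theta = atan2(-11, -4) = 250.0169 deg
z = 16

r = 11.7047, theta = 250.0169 deg, z = 16


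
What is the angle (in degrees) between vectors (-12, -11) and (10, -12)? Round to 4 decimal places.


dot = -12*10 + -11*-12 = 12
|u| = 16.2788, |v| = 15.6205
cos(angle) = 0.0472
angle = 87.2951 degrees

87.2951 degrees


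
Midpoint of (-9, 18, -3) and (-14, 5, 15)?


Midpoint = ((-9+-14)/2, (18+5)/2, (-3+15)/2) = (-11.5, 11.5, 6)

(-11.5, 11.5, 6)


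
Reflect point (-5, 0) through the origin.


Reflection through origin: (x, y) -> (-x, -y)
(-5, 0) -> (5, 0)

(5, 0)


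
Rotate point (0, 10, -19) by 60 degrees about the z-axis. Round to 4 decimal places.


x' = 0*cos(60) - 10*sin(60) = -8.6603
y' = 0*sin(60) + 10*cos(60) = 5
z' = -19

(-8.6603, 5, -19)


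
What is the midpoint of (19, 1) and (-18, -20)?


Midpoint = ((19+-18)/2, (1+-20)/2) = (0.5, -9.5)

(0.5, -9.5)


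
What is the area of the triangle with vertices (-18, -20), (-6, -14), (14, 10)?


Area = |x1(y2-y3) + x2(y3-y1) + x3(y1-y2)| / 2
= |-18*(-14-10) + -6*(10--20) + 14*(-20--14)| / 2
= 84

84


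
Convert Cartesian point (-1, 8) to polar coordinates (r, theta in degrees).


r = sqrt((-1)^2 + 8^2) = 8.0623
theta = atan2(8, -1) = 97.125 degrees

r = 8.0623, theta = 97.125 degrees


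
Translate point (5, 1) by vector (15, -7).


Translation: (x+dx, y+dy) = (5+15, 1+-7) = (20, -6)

(20, -6)


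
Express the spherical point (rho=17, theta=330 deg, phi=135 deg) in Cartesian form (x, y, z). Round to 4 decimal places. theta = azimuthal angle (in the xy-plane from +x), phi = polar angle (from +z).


x = 17 * sin(135) * cos(330) = 10.4103
y = 17 * sin(135) * sin(330) = -6.0104
z = 17 * cos(135) = -12.0208

(10.4103, -6.0104, -12.0208)


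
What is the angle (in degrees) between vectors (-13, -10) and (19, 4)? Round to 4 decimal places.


dot = -13*19 + -10*4 = -287
|u| = 16.4012, |v| = 19.4165
cos(angle) = -0.9012
angle = 154.3201 degrees

154.3201 degrees


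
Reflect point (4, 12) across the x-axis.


Reflection across x-axis: (x, y) -> (x, -y)
(4, 12) -> (4, -12)

(4, -12)


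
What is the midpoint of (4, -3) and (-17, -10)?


Midpoint = ((4+-17)/2, (-3+-10)/2) = (-6.5, -6.5)

(-6.5, -6.5)


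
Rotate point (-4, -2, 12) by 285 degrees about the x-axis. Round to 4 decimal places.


x' = -4
y' = -2*cos(285) - 12*sin(285) = 11.0735
z' = -2*sin(285) + 12*cos(285) = 5.0377

(-4, 11.0735, 5.0377)


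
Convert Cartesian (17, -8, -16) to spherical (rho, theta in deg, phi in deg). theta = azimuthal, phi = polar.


rho = sqrt(17^2 + (-8)^2 + (-16)^2) = 24.6779
theta = atan2(-8, 17) = 334.7989 deg
phi = acos(-16/24.6779) = 130.4175 deg

rho = 24.6779, theta = 334.7989 deg, phi = 130.4175 deg


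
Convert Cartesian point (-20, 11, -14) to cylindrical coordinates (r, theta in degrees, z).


r = sqrt((-20)^2 + 11^2) = 22.8254
theta = atan2(11, -20) = 151.1892 deg
z = -14

r = 22.8254, theta = 151.1892 deg, z = -14


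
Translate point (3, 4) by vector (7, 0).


Translation: (x+dx, y+dy) = (3+7, 4+0) = (10, 4)

(10, 4)


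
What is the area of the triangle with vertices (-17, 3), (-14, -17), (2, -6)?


Area = |x1(y2-y3) + x2(y3-y1) + x3(y1-y2)| / 2
= |-17*(-17--6) + -14*(-6-3) + 2*(3--17)| / 2
= 176.5

176.5


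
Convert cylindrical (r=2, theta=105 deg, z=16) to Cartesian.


x = 2 * cos(105) = -0.5176
y = 2 * sin(105) = 1.9319
z = 16

(-0.5176, 1.9319, 16)


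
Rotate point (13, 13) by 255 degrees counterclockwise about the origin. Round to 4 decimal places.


x' = 13*cos(255) - 13*sin(255) = 9.1924
y' = 13*sin(255) + 13*cos(255) = -15.9217

(9.1924, -15.9217)


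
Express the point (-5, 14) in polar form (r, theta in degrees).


r = sqrt((-5)^2 + 14^2) = 14.8661
theta = atan2(14, -5) = 109.6538 degrees

r = 14.8661, theta = 109.6538 degrees


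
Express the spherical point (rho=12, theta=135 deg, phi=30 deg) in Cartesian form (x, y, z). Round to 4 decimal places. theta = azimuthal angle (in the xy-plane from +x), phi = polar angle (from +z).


x = 12 * sin(30) * cos(135) = -4.2426
y = 12 * sin(30) * sin(135) = 4.2426
z = 12 * cos(30) = 10.3923

(-4.2426, 4.2426, 10.3923)


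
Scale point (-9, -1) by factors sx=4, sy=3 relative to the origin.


Scaling: (x*sx, y*sy) = (-9*4, -1*3) = (-36, -3)

(-36, -3)


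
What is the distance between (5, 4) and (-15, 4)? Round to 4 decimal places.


d = sqrt((-15-5)^2 + (4-4)^2) = 20

20


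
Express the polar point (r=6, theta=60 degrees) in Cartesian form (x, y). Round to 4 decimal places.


x = 6 * cos(60) = 3
y = 6 * sin(60) = 5.1962

(3, 5.1962)


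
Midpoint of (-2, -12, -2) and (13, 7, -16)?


Midpoint = ((-2+13)/2, (-12+7)/2, (-2+-16)/2) = (5.5, -2.5, -9)

(5.5, -2.5, -9)


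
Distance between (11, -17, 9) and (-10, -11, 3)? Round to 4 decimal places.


d = sqrt((-10-11)^2 + (-11--17)^2 + (3-9)^2) = 22.6495

22.6495


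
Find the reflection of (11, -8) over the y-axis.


Reflection across y-axis: (x, y) -> (-x, y)
(11, -8) -> (-11, -8)

(-11, -8)


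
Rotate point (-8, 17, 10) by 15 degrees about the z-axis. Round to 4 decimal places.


x' = -8*cos(15) - 17*sin(15) = -12.1273
y' = -8*sin(15) + 17*cos(15) = 14.3502
z' = 10

(-12.1273, 14.3502, 10)


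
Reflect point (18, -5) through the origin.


Reflection through origin: (x, y) -> (-x, -y)
(18, -5) -> (-18, 5)

(-18, 5)


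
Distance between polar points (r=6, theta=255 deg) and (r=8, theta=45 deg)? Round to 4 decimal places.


d = sqrt(r1^2 + r2^2 - 2*r1*r2*cos(t2-t1))
d = sqrt(6^2 + 8^2 - 2*6*8*cos(45-255)) = 13.5329

13.5329


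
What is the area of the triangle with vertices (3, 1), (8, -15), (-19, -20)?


Area = |x1(y2-y3) + x2(y3-y1) + x3(y1-y2)| / 2
= |3*(-15--20) + 8*(-20-1) + -19*(1--15)| / 2
= 228.5

228.5


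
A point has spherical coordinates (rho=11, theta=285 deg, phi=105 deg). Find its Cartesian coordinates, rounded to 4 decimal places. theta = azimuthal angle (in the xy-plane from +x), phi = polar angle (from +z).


x = 11 * sin(105) * cos(285) = 2.75
y = 11 * sin(105) * sin(285) = -10.2631
z = 11 * cos(105) = -2.847

(2.75, -10.2631, -2.847)


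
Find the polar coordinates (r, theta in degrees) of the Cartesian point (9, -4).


r = sqrt(9^2 + (-4)^2) = 9.8489
theta = atan2(-4, 9) = 336.0375 degrees

r = 9.8489, theta = 336.0375 degrees


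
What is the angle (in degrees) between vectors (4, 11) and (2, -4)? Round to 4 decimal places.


dot = 4*2 + 11*-4 = -36
|u| = 11.7047, |v| = 4.4721
cos(angle) = -0.6877
angle = 133.4518 degrees

133.4518 degrees


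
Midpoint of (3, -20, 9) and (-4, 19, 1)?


Midpoint = ((3+-4)/2, (-20+19)/2, (9+1)/2) = (-0.5, -0.5, 5)

(-0.5, -0.5, 5)


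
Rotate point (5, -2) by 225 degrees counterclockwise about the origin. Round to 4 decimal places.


x' = 5*cos(225) - -2*sin(225) = -4.9497
y' = 5*sin(225) + -2*cos(225) = -2.1213

(-4.9497, -2.1213)


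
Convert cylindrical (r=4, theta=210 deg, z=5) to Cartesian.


x = 4 * cos(210) = -3.4641
y = 4 * sin(210) = -2
z = 5

(-3.4641, -2, 5)


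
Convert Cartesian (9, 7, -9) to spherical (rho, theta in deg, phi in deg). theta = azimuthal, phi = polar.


rho = sqrt(9^2 + 7^2 + (-9)^2) = 14.5258
theta = atan2(7, 9) = 37.875 deg
phi = acos(-9/14.5258) = 128.2859 deg

rho = 14.5258, theta = 37.875 deg, phi = 128.2859 deg


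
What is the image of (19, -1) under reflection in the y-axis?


Reflection across y-axis: (x, y) -> (-x, y)
(19, -1) -> (-19, -1)

(-19, -1)


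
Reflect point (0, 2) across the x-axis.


Reflection across x-axis: (x, y) -> (x, -y)
(0, 2) -> (0, -2)

(0, -2)


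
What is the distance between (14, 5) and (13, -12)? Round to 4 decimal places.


d = sqrt((13-14)^2 + (-12-5)^2) = 17.0294

17.0294


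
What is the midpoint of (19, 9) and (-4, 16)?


Midpoint = ((19+-4)/2, (9+16)/2) = (7.5, 12.5)

(7.5, 12.5)


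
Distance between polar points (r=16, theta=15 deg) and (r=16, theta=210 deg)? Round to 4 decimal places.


d = sqrt(r1^2 + r2^2 - 2*r1*r2*cos(t2-t1))
d = sqrt(16^2 + 16^2 - 2*16*16*cos(210-15)) = 31.7262

31.7262


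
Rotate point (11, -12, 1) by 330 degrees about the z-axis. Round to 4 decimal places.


x' = 11*cos(330) - -12*sin(330) = 3.5263
y' = 11*sin(330) + -12*cos(330) = -15.8923
z' = 1

(3.5263, -15.8923, 1)


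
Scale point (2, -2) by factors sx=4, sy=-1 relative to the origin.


Scaling: (x*sx, y*sy) = (2*4, -2*-1) = (8, 2)

(8, 2)


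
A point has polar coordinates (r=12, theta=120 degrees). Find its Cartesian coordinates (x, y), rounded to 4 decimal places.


x = 12 * cos(120) = -6
y = 12 * sin(120) = 10.3923

(-6, 10.3923)


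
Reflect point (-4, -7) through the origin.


Reflection through origin: (x, y) -> (-x, -y)
(-4, -7) -> (4, 7)

(4, 7)


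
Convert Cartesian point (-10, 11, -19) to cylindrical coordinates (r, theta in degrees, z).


r = sqrt((-10)^2 + 11^2) = 14.8661
theta = atan2(11, -10) = 132.2737 deg
z = -19

r = 14.8661, theta = 132.2737 deg, z = -19


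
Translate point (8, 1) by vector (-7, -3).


Translation: (x+dx, y+dy) = (8+-7, 1+-3) = (1, -2)

(1, -2)


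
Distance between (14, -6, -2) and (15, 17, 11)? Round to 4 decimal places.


d = sqrt((15-14)^2 + (17--6)^2 + (11--2)^2) = 26.4386

26.4386


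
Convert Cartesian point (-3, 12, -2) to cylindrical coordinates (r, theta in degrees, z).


r = sqrt((-3)^2 + 12^2) = 12.3693
theta = atan2(12, -3) = 104.0362 deg
z = -2

r = 12.3693, theta = 104.0362 deg, z = -2


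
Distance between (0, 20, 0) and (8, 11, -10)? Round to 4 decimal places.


d = sqrt((8-0)^2 + (11-20)^2 + (-10-0)^2) = 15.6525

15.6525


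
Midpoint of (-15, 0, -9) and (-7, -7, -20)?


Midpoint = ((-15+-7)/2, (0+-7)/2, (-9+-20)/2) = (-11, -3.5, -14.5)

(-11, -3.5, -14.5)


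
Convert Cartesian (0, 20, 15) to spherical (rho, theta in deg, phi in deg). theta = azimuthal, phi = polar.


rho = sqrt(0^2 + 20^2 + 15^2) = 25
theta = atan2(20, 0) = 90 deg
phi = acos(15/25) = 53.1301 deg

rho = 25, theta = 90 deg, phi = 53.1301 deg


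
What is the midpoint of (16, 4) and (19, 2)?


Midpoint = ((16+19)/2, (4+2)/2) = (17.5, 3)

(17.5, 3)


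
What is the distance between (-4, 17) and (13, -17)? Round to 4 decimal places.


d = sqrt((13--4)^2 + (-17-17)^2) = 38.0132

38.0132


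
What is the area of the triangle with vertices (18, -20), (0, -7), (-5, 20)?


Area = |x1(y2-y3) + x2(y3-y1) + x3(y1-y2)| / 2
= |18*(-7-20) + 0*(20--20) + -5*(-20--7)| / 2
= 210.5

210.5


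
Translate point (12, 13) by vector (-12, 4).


Translation: (x+dx, y+dy) = (12+-12, 13+4) = (0, 17)

(0, 17)


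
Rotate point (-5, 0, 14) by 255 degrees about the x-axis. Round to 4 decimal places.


x' = -5
y' = 0*cos(255) - 14*sin(255) = 13.523
z' = 0*sin(255) + 14*cos(255) = -3.6235

(-5, 13.523, -3.6235)


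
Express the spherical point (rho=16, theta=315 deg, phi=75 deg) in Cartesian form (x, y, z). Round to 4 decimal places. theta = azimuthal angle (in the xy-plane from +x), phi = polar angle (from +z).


x = 16 * sin(75) * cos(315) = 10.9282
y = 16 * sin(75) * sin(315) = -10.9282
z = 16 * cos(75) = 4.1411

(10.9282, -10.9282, 4.1411)


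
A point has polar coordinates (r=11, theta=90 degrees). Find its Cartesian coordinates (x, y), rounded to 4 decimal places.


x = 11 * cos(90) = 0
y = 11 * sin(90) = 11

(0, 11)


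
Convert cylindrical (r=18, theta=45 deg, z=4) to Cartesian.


x = 18 * cos(45) = 12.7279
y = 18 * sin(45) = 12.7279
z = 4

(12.7279, 12.7279, 4)


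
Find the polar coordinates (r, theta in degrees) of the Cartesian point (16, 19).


r = sqrt(16^2 + 19^2) = 24.8395
theta = atan2(19, 16) = 49.8991 degrees

r = 24.8395, theta = 49.8991 degrees


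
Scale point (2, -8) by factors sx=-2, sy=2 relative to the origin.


Scaling: (x*sx, y*sy) = (2*-2, -8*2) = (-4, -16)

(-4, -16)


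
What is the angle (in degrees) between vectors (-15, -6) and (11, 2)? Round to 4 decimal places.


dot = -15*11 + -6*2 = -177
|u| = 16.1555, |v| = 11.1803
cos(angle) = -0.9799
angle = 168.5034 degrees

168.5034 degrees


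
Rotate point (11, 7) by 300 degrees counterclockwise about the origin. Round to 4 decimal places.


x' = 11*cos(300) - 7*sin(300) = 11.5622
y' = 11*sin(300) + 7*cos(300) = -6.0263

(11.5622, -6.0263)


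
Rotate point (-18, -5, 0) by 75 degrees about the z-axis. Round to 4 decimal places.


x' = -18*cos(75) - -5*sin(75) = 0.1709
y' = -18*sin(75) + -5*cos(75) = -18.6808
z' = 0

(0.1709, -18.6808, 0)


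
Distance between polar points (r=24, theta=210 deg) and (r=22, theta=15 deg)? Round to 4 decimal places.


d = sqrt(r1^2 + r2^2 - 2*r1*r2*cos(t2-t1))
d = sqrt(24^2 + 22^2 - 2*24*22*cos(15-210)) = 45.6072

45.6072


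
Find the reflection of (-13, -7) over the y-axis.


Reflection across y-axis: (x, y) -> (-x, y)
(-13, -7) -> (13, -7)

(13, -7)


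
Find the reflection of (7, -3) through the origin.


Reflection through origin: (x, y) -> (-x, -y)
(7, -3) -> (-7, 3)

(-7, 3)


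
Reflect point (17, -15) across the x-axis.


Reflection across x-axis: (x, y) -> (x, -y)
(17, -15) -> (17, 15)

(17, 15)


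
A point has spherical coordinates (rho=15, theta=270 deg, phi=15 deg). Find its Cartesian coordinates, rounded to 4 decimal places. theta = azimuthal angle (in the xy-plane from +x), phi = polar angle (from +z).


x = 15 * sin(15) * cos(270) = 0
y = 15 * sin(15) * sin(270) = -3.8823
z = 15 * cos(15) = 14.4889

(0, -3.8823, 14.4889)


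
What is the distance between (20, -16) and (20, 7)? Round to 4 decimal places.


d = sqrt((20-20)^2 + (7--16)^2) = 23

23


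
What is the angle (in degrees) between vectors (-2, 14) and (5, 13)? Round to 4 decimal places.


dot = -2*5 + 14*13 = 172
|u| = 14.1421, |v| = 13.9284
cos(angle) = 0.8732
angle = 29.1676 degrees

29.1676 degrees


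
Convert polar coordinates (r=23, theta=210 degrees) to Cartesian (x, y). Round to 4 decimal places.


x = 23 * cos(210) = -19.9186
y = 23 * sin(210) = -11.5

(-19.9186, -11.5)


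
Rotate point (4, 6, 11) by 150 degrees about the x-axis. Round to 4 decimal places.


x' = 4
y' = 6*cos(150) - 11*sin(150) = -10.6962
z' = 6*sin(150) + 11*cos(150) = -6.5263

(4, -10.6962, -6.5263)


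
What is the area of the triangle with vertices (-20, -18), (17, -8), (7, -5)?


Area = |x1(y2-y3) + x2(y3-y1) + x3(y1-y2)| / 2
= |-20*(-8--5) + 17*(-5--18) + 7*(-18--8)| / 2
= 105.5

105.5


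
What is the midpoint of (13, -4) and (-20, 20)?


Midpoint = ((13+-20)/2, (-4+20)/2) = (-3.5, 8)

(-3.5, 8)


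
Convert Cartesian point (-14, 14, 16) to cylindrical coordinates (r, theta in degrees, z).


r = sqrt((-14)^2 + 14^2) = 19.799
theta = atan2(14, -14) = 135 deg
z = 16

r = 19.799, theta = 135 deg, z = 16


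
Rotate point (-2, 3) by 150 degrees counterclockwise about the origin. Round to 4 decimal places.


x' = -2*cos(150) - 3*sin(150) = 0.2321
y' = -2*sin(150) + 3*cos(150) = -3.5981

(0.2321, -3.5981)


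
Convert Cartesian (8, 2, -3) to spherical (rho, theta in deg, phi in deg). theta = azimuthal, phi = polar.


rho = sqrt(8^2 + 2^2 + (-3)^2) = 8.775
theta = atan2(2, 8) = 14.0362 deg
phi = acos(-3/8.775) = 109.9916 deg

rho = 8.775, theta = 14.0362 deg, phi = 109.9916 deg


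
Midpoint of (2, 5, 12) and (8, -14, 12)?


Midpoint = ((2+8)/2, (5+-14)/2, (12+12)/2) = (5, -4.5, 12)

(5, -4.5, 12)


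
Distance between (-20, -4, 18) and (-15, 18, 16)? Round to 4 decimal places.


d = sqrt((-15--20)^2 + (18--4)^2 + (16-18)^2) = 22.6495

22.6495


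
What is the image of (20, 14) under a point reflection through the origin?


Reflection through origin: (x, y) -> (-x, -y)
(20, 14) -> (-20, -14)

(-20, -14)


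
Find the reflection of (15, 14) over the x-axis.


Reflection across x-axis: (x, y) -> (x, -y)
(15, 14) -> (15, -14)

(15, -14)


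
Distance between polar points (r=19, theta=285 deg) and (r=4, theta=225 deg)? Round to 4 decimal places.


d = sqrt(r1^2 + r2^2 - 2*r1*r2*cos(t2-t1))
d = sqrt(19^2 + 4^2 - 2*19*4*cos(225-285)) = 17.3494

17.3494


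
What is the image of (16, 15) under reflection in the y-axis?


Reflection across y-axis: (x, y) -> (-x, y)
(16, 15) -> (-16, 15)

(-16, 15)


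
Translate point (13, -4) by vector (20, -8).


Translation: (x+dx, y+dy) = (13+20, -4+-8) = (33, -12)

(33, -12)


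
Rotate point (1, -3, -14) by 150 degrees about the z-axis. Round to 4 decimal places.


x' = 1*cos(150) - -3*sin(150) = 0.634
y' = 1*sin(150) + -3*cos(150) = 3.0981
z' = -14

(0.634, 3.0981, -14)


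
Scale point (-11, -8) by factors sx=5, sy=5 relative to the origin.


Scaling: (x*sx, y*sy) = (-11*5, -8*5) = (-55, -40)

(-55, -40)


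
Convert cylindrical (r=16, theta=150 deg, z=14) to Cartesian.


x = 16 * cos(150) = -13.8564
y = 16 * sin(150) = 8
z = 14

(-13.8564, 8, 14)


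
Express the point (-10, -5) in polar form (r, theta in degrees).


r = sqrt((-10)^2 + (-5)^2) = 11.1803
theta = atan2(-5, -10) = 206.5651 degrees

r = 11.1803, theta = 206.5651 degrees


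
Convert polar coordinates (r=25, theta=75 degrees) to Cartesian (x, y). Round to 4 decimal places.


x = 25 * cos(75) = 6.4705
y = 25 * sin(75) = 24.1481

(6.4705, 24.1481)


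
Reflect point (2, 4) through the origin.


Reflection through origin: (x, y) -> (-x, -y)
(2, 4) -> (-2, -4)

(-2, -4)


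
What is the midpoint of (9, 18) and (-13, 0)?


Midpoint = ((9+-13)/2, (18+0)/2) = (-2, 9)

(-2, 9)


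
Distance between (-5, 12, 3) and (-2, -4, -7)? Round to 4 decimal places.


d = sqrt((-2--5)^2 + (-4-12)^2 + (-7-3)^2) = 19.105

19.105


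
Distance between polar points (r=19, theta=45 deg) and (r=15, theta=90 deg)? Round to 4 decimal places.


d = sqrt(r1^2 + r2^2 - 2*r1*r2*cos(t2-t1))
d = sqrt(19^2 + 15^2 - 2*19*15*cos(90-45)) = 13.5259

13.5259


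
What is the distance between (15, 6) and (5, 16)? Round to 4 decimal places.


d = sqrt((5-15)^2 + (16-6)^2) = 14.1421

14.1421


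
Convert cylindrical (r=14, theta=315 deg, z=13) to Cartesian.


x = 14 * cos(315) = 9.8995
y = 14 * sin(315) = -9.8995
z = 13

(9.8995, -9.8995, 13)


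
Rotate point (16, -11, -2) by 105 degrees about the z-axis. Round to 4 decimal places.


x' = 16*cos(105) - -11*sin(105) = 6.4841
y' = 16*sin(105) + -11*cos(105) = 18.3018
z' = -2

(6.4841, 18.3018, -2)


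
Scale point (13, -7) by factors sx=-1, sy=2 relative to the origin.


Scaling: (x*sx, y*sy) = (13*-1, -7*2) = (-13, -14)

(-13, -14)


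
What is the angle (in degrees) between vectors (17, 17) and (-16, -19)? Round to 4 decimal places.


dot = 17*-16 + 17*-19 = -595
|u| = 24.0416, |v| = 24.8395
cos(angle) = -0.9963
angle = 175.1009 degrees

175.1009 degrees


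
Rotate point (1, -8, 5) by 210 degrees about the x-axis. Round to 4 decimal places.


x' = 1
y' = -8*cos(210) - 5*sin(210) = 9.4282
z' = -8*sin(210) + 5*cos(210) = -0.3301

(1, 9.4282, -0.3301)


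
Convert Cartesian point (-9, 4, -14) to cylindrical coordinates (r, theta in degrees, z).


r = sqrt((-9)^2 + 4^2) = 9.8489
theta = atan2(4, -9) = 156.0375 deg
z = -14

r = 9.8489, theta = 156.0375 deg, z = -14


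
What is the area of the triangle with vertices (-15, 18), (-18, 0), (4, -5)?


Area = |x1(y2-y3) + x2(y3-y1) + x3(y1-y2)| / 2
= |-15*(0--5) + -18*(-5-18) + 4*(18-0)| / 2
= 205.5

205.5


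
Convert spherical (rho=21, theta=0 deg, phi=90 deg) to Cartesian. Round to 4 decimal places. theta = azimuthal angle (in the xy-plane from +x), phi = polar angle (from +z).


x = 21 * sin(90) * cos(0) = 21
y = 21 * sin(90) * sin(0) = 0
z = 21 * cos(90) = 0

(21, 0, 0)


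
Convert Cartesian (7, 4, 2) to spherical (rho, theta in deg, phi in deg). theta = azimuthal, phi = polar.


rho = sqrt(7^2 + 4^2 + 2^2) = 8.3066
theta = atan2(4, 7) = 29.7449 deg
phi = acos(2/8.3066) = 76.0679 deg

rho = 8.3066, theta = 29.7449 deg, phi = 76.0679 deg


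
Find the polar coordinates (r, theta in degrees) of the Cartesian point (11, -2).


r = sqrt(11^2 + (-2)^2) = 11.1803
theta = atan2(-2, 11) = 349.6952 degrees

r = 11.1803, theta = 349.6952 degrees


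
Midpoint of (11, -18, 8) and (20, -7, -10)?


Midpoint = ((11+20)/2, (-18+-7)/2, (8+-10)/2) = (15.5, -12.5, -1)

(15.5, -12.5, -1)


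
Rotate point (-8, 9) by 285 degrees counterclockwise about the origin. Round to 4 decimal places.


x' = -8*cos(285) - 9*sin(285) = 6.6228
y' = -8*sin(285) + 9*cos(285) = 10.0568

(6.6228, 10.0568)


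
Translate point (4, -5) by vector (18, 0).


Translation: (x+dx, y+dy) = (4+18, -5+0) = (22, -5)

(22, -5)


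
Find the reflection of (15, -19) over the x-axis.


Reflection across x-axis: (x, y) -> (x, -y)
(15, -19) -> (15, 19)

(15, 19)


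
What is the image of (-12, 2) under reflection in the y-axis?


Reflection across y-axis: (x, y) -> (-x, y)
(-12, 2) -> (12, 2)

(12, 2)


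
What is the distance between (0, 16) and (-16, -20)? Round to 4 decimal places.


d = sqrt((-16-0)^2 + (-20-16)^2) = 39.3954

39.3954


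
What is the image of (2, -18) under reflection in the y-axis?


Reflection across y-axis: (x, y) -> (-x, y)
(2, -18) -> (-2, -18)

(-2, -18)


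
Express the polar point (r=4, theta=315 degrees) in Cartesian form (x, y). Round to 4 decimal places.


x = 4 * cos(315) = 2.8284
y = 4 * sin(315) = -2.8284

(2.8284, -2.8284)


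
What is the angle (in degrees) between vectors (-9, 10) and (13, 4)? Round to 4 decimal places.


dot = -9*13 + 10*4 = -77
|u| = 13.4536, |v| = 13.6015
cos(angle) = -0.4208
angle = 114.8845 degrees

114.8845 degrees


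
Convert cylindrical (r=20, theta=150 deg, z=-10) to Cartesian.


x = 20 * cos(150) = -17.3205
y = 20 * sin(150) = 10
z = -10

(-17.3205, 10, -10)


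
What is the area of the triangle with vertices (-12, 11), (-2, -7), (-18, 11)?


Area = |x1(y2-y3) + x2(y3-y1) + x3(y1-y2)| / 2
= |-12*(-7-11) + -2*(11-11) + -18*(11--7)| / 2
= 54

54


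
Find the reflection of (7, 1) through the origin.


Reflection through origin: (x, y) -> (-x, -y)
(7, 1) -> (-7, -1)

(-7, -1)


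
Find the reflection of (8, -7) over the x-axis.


Reflection across x-axis: (x, y) -> (x, -y)
(8, -7) -> (8, 7)

(8, 7)


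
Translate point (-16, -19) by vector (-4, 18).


Translation: (x+dx, y+dy) = (-16+-4, -19+18) = (-20, -1)

(-20, -1)


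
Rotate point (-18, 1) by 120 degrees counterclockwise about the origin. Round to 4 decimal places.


x' = -18*cos(120) - 1*sin(120) = 8.134
y' = -18*sin(120) + 1*cos(120) = -16.0885

(8.134, -16.0885)


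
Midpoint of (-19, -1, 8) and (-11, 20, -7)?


Midpoint = ((-19+-11)/2, (-1+20)/2, (8+-7)/2) = (-15, 9.5, 0.5)

(-15, 9.5, 0.5)


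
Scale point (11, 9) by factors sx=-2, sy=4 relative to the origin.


Scaling: (x*sx, y*sy) = (11*-2, 9*4) = (-22, 36)

(-22, 36)


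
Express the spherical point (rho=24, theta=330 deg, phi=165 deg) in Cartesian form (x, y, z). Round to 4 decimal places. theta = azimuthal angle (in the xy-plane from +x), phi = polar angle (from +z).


x = 24 * sin(165) * cos(330) = 5.3795
y = 24 * sin(165) * sin(330) = -3.1058
z = 24 * cos(165) = -23.1822

(5.3795, -3.1058, -23.1822)


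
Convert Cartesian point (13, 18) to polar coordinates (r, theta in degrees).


r = sqrt(13^2 + 18^2) = 22.2036
theta = atan2(18, 13) = 54.1623 degrees

r = 22.2036, theta = 54.1623 degrees


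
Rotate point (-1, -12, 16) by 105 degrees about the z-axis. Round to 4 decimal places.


x' = -1*cos(105) - -12*sin(105) = 11.8499
y' = -1*sin(105) + -12*cos(105) = 2.1399
z' = 16

(11.8499, 2.1399, 16)


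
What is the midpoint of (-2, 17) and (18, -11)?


Midpoint = ((-2+18)/2, (17+-11)/2) = (8, 3)

(8, 3)


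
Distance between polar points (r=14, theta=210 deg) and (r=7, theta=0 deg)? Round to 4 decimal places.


d = sqrt(r1^2 + r2^2 - 2*r1*r2*cos(t2-t1))
d = sqrt(14^2 + 7^2 - 2*14*7*cos(0-210)) = 20.3652

20.3652


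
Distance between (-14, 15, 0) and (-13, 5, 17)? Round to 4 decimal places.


d = sqrt((-13--14)^2 + (5-15)^2 + (17-0)^2) = 19.7484

19.7484


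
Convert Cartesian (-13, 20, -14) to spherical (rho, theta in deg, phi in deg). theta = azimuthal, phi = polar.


rho = sqrt((-13)^2 + 20^2 + (-14)^2) = 27.6586
theta = atan2(20, -13) = 123.0239 deg
phi = acos(-14/27.6586) = 120.4091 deg

rho = 27.6586, theta = 123.0239 deg, phi = 120.4091 deg


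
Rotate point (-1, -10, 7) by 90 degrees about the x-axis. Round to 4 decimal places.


x' = -1
y' = -10*cos(90) - 7*sin(90) = -7
z' = -10*sin(90) + 7*cos(90) = -10

(-1, -7, -10)


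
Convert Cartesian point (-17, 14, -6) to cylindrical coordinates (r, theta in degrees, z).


r = sqrt((-17)^2 + 14^2) = 22.0227
theta = atan2(14, -17) = 140.5275 deg
z = -6

r = 22.0227, theta = 140.5275 deg, z = -6


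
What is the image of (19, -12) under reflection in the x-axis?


Reflection across x-axis: (x, y) -> (x, -y)
(19, -12) -> (19, 12)

(19, 12)


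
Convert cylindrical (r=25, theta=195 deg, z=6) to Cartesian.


x = 25 * cos(195) = -24.1481
y = 25 * sin(195) = -6.4705
z = 6

(-24.1481, -6.4705, 6)


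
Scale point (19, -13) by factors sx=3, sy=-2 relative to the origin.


Scaling: (x*sx, y*sy) = (19*3, -13*-2) = (57, 26)

(57, 26)


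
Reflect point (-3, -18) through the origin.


Reflection through origin: (x, y) -> (-x, -y)
(-3, -18) -> (3, 18)

(3, 18)


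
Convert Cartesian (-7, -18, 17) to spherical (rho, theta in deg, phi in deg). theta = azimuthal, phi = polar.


rho = sqrt((-7)^2 + (-18)^2 + 17^2) = 25.7294
theta = atan2(-18, -7) = 248.7495 deg
phi = acos(17/25.7294) = 48.6449 deg

rho = 25.7294, theta = 248.7495 deg, phi = 48.6449 deg


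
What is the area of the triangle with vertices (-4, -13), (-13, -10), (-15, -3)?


Area = |x1(y2-y3) + x2(y3-y1) + x3(y1-y2)| / 2
= |-4*(-10--3) + -13*(-3--13) + -15*(-13--10)| / 2
= 28.5

28.5


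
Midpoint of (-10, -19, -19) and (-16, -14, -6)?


Midpoint = ((-10+-16)/2, (-19+-14)/2, (-19+-6)/2) = (-13, -16.5, -12.5)

(-13, -16.5, -12.5)


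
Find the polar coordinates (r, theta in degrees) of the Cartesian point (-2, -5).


r = sqrt((-2)^2 + (-5)^2) = 5.3852
theta = atan2(-5, -2) = 248.1986 degrees

r = 5.3852, theta = 248.1986 degrees


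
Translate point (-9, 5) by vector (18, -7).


Translation: (x+dx, y+dy) = (-9+18, 5+-7) = (9, -2)

(9, -2)


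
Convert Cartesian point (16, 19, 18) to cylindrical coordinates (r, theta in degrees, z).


r = sqrt(16^2 + 19^2) = 24.8395
theta = atan2(19, 16) = 49.8991 deg
z = 18

r = 24.8395, theta = 49.8991 deg, z = 18


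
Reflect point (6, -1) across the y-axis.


Reflection across y-axis: (x, y) -> (-x, y)
(6, -1) -> (-6, -1)

(-6, -1)


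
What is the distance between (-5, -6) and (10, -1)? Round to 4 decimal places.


d = sqrt((10--5)^2 + (-1--6)^2) = 15.8114

15.8114


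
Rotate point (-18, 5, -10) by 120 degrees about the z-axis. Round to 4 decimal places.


x' = -18*cos(120) - 5*sin(120) = 4.6699
y' = -18*sin(120) + 5*cos(120) = -18.0885
z' = -10

(4.6699, -18.0885, -10)


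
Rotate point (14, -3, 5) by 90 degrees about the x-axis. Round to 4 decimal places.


x' = 14
y' = -3*cos(90) - 5*sin(90) = -5
z' = -3*sin(90) + 5*cos(90) = -3

(14, -5, -3)
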